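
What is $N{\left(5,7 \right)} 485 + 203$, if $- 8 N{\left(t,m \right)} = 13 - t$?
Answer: $-282$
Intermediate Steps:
$N{\left(t,m \right)} = - \frac{13}{8} + \frac{t}{8}$ ($N{\left(t,m \right)} = - \frac{13 - t}{8} = - \frac{13}{8} + \frac{t}{8}$)
$N{\left(5,7 \right)} 485 + 203 = \left(- \frac{13}{8} + \frac{1}{8} \cdot 5\right) 485 + 203 = \left(- \frac{13}{8} + \frac{5}{8}\right) 485 + 203 = \left(-1\right) 485 + 203 = -485 + 203 = -282$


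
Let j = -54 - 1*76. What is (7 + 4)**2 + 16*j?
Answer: -1959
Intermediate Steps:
j = -130 (j = -54 - 76 = -130)
(7 + 4)**2 + 16*j = (7 + 4)**2 + 16*(-130) = 11**2 - 2080 = 121 - 2080 = -1959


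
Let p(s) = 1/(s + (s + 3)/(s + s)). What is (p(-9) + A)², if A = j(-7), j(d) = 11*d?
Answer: 4020025/676 ≈ 5946.8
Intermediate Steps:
A = -77 (A = 11*(-7) = -77)
p(s) = 1/(s + (3 + s)/(2*s)) (p(s) = 1/(s + (3 + s)/((2*s))) = 1/(s + (3 + s)*(1/(2*s))) = 1/(s + (3 + s)/(2*s)))
(p(-9) + A)² = (2*(-9)/(3 - 9 + 2*(-9)²) - 77)² = (2*(-9)/(3 - 9 + 2*81) - 77)² = (2*(-9)/(3 - 9 + 162) - 77)² = (2*(-9)/156 - 77)² = (2*(-9)*(1/156) - 77)² = (-3/26 - 77)² = (-2005/26)² = 4020025/676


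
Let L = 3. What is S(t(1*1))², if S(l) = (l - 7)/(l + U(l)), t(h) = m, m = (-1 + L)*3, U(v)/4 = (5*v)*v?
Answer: 1/527076 ≈ 1.8973e-6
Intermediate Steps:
U(v) = 20*v² (U(v) = 4*((5*v)*v) = 4*(5*v²) = 20*v²)
m = 6 (m = (-1 + 3)*3 = 2*3 = 6)
t(h) = 6
S(l) = (-7 + l)/(l + 20*l²) (S(l) = (l - 7)/(l + 20*l²) = (-7 + l)/(l + 20*l²))
S(t(1*1))² = ((-7 + 6)/(6*(1 + 20*6)))² = ((⅙)*(-1)/(1 + 120))² = ((⅙)*(-1)/121)² = ((⅙)*(1/121)*(-1))² = (-1/726)² = 1/527076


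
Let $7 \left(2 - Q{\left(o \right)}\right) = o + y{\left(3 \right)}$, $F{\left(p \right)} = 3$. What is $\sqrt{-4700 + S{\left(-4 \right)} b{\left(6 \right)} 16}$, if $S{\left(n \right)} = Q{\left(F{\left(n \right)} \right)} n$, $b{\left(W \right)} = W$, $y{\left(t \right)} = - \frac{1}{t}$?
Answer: $\frac{2 i \sqrt{65191}}{7} \approx 72.95 i$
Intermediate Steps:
$Q{\left(o \right)} = \frac{43}{21} - \frac{o}{7}$ ($Q{\left(o \right)} = 2 - \frac{o - \frac{1}{3}}{7} = 2 - \frac{- \frac{1}{3} + o}{7} = 2 - \left(- \frac{1}{21} + \frac{o}{7}\right) = \frac{43}{21} - \frac{o}{7}$)
$S{\left(n \right)} = \frac{34 n}{21}$ ($S{\left(n \right)} = \left(\frac{43}{21} - \frac{3}{7}\right) n = \frac{34 n}{21}$)
$\sqrt{-4700 + S{\left(-4 \right)} b{\left(6 \right)} 16} = \sqrt{-4700 + \frac{34}{21} \left(-4\right) 6 \cdot 16} = \sqrt{-4700 + \left(- \frac{136}{21}\right) 6 \cdot 16} = \sqrt{-4700 - \frac{4352}{7}} = \sqrt{- \frac{37252}{7}} = \frac{2 i \sqrt{65191}}{7}$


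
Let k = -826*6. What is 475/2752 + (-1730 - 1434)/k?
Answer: 395051/487104 ≈ 0.81102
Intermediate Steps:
k = -4956
475/2752 + (-1730 - 1434)/k = 475/2752 + (-1730 - 1434)/(-4956) = 475*(1/2752) - 3164*(-1/4956) = 475/2752 + 113/177 = 395051/487104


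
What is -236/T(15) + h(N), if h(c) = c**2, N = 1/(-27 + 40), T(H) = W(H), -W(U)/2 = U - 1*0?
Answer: 19957/2535 ≈ 7.8726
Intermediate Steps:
W(U) = -2*U (W(U) = -2*(U - 1*0) = -2*(U + 0) = -2*U)
T(H) = -2*H
N = 1/13 ≈ 0.076923
-236/T(15) + h(N) = -236/((-2*15)) + (1/13)**2 = -236/(-30) + 1/169 = -236*(-1/30) + 1/169 = 118/15 + 1/169 = 19957/2535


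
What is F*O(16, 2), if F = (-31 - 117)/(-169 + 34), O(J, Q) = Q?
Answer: 296/135 ≈ 2.1926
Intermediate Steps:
F = 148/135 (F = -148/(-135) = -148*(-1/135) = 148/135 ≈ 1.0963)
F*O(16, 2) = (148/135)*2 = 296/135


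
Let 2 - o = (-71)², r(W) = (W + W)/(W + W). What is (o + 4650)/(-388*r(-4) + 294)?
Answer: 389/94 ≈ 4.1383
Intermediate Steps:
r(W) = 1 (r(W) = (2*W)/((2*W)) = (2*W)*(1/(2*W)) = 1)
o = -5039 (o = 2 - 1*(-71)² = 2 - 1*5041 = 2 - 5041 = -5039)
(o + 4650)/(-388*r(-4) + 294) = (-5039 + 4650)/(-388*1 + 294) = -389/(-388 + 294) = -389/(-94) = -389*(-1/94) = 389/94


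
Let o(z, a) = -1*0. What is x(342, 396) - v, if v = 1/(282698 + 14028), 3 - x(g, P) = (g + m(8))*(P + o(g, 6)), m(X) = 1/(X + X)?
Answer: -80385298847/593452 ≈ -1.3545e+5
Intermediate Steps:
o(z, a) = 0
m(X) = 1/(2*X)
x(g, P) = 3 - P*(1/16 + g) (x(g, P) = 3 - (g + (½)/8)*(P + 0) = 3 - (g + (½)*(⅛))*P = 3 - (g + 1/16)*P = 3 - (1/16 + g)*P = 3 - P*(1/16 + g))
v = 1/296726 ≈ 3.3701e-6
x(342, 396) - v = (3 - 1/16*396 - 1*396*342) - 1*1/296726 = (3 - 99/4 - 135432) - 1/296726 = -541815/4 - 1/296726 = -80385298847/593452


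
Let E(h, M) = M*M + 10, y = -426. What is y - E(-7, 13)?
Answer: -605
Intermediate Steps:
E(h, M) = 10 + M² (E(h, M) = M² + 10 = 10 + M²)
y - E(-7, 13) = -426 - (10 + 13²) = -426 - (10 + 169) = -426 - 1*179 = -426 - 179 = -605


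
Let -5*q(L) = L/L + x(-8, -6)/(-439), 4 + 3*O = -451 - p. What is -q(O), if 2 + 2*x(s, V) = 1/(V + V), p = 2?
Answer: 10561/52680 ≈ 0.20047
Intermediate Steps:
x(s, V) = -1 + 1/(4*V) (x(s, V) = -1 + 1/(2*(V + V)) = -1 + 1/(2*((2*V))) = -1 + (1/(2*V))/2 = -1 + 1/(4*V))
O = -457/3 (O = -4/3 + (-451 - 1*2)/3 = -4/3 + (-451 - 2)/3 = -4/3 + (⅓)*(-453) = -4/3 - 151 = -457/3 ≈ -152.33)
q(L) = -10561/52680 (q(L) = -(L/L + ((¼ - 1*(-6))/(-6))/(-439))/5 = -(1 - (¼ + 6)/6*(-1/439))/5 = -(1 - ⅙*25/4*(-1/439))/5 = -(1 - 25/24*(-1/439))/5 = -(1 + 25/10536)/5 = -⅕*10561/10536 = -10561/52680)
-q(O) = -1*(-10561/52680) = 10561/52680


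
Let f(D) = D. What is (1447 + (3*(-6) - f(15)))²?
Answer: 1999396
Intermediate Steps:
(1447 + (3*(-6) - f(15)))² = (1447 + (3*(-6) - 1*15))² = (1447 + (-18 - 15))² = (1447 - 33)² = 1414² = 1999396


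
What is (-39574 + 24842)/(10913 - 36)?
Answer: -14732/10877 ≈ -1.3544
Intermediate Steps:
(-39574 + 24842)/(10913 - 36) = -14732/10877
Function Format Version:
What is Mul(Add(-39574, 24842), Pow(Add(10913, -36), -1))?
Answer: Rational(-14732, 10877) ≈ -1.3544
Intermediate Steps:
Mul(Add(-39574, 24842), Pow(Add(10913, -36), -1)) = Mul(-14732, Pow(10877, -1)) = Mul(-14732, Rational(1, 10877)) = Rational(-14732, 10877)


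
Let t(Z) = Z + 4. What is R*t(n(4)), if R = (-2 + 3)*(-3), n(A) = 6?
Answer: -30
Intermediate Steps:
R = -3 (R = 1*(-3) = -3)
t(Z) = 4 + Z
R*t(n(4)) = -3*(4 + 6) = -3*10 = -30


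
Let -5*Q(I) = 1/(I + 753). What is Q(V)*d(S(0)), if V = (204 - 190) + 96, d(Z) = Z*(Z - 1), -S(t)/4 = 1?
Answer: -4/863 ≈ -0.0046350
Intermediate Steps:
S(t) = -4 (S(t) = -4*1 = -4)
d(Z) = Z*(-1 + Z)
V = 110 (V = 14 + 96 = 110)
Q(I) = -1/(5*(753 + I)) (Q(I) = -1/(5*(I + 753)) = -1/(5*(753 + I)))
Q(V)*d(S(0)) = (-1/(3765 + 5*110))*(-4*(-1 - 4)) = (-1/(3765 + 550))*(-4*(-5)) = -1/4315*20 = -4/863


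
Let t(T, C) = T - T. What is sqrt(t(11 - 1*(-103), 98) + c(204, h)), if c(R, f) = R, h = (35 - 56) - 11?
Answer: 2*sqrt(51) ≈ 14.283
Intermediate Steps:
h = -32 (h = -21 - 11 = -32)
t(T, C) = 0
sqrt(t(11 - 1*(-103), 98) + c(204, h)) = sqrt(0 + 204) = sqrt(204) = 2*sqrt(51)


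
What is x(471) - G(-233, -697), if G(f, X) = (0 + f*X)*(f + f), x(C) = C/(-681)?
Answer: 17179102425/227 ≈ 7.5679e+7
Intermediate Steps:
x(C) = -C/681 (x(C) = C*(-1/681) = -C/681)
G(f, X) = 2*X*f² (G(f, X) = (0 + X*f)*(2*f) = (X*f)*(2*f) = 2*X*f²)
x(471) - G(-233, -697) = -1/681*471 - 2*(-697)*(-233)² = -157/227 - 2*(-697)*54289 = -157/227 - 1*(-75678866) = -157/227 + 75678866 = 17179102425/227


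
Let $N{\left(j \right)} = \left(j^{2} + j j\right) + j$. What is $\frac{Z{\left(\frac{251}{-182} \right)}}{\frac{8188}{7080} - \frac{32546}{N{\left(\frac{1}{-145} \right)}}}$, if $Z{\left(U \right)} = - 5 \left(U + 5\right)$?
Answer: $- \frac{32076825}{8478226912547} \approx -3.7834 \cdot 10^{-6}$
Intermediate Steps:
$N{\left(j \right)} = j + 2 j^{2}$ ($N{\left(j \right)} = \left(j^{2} + j^{2}\right) + j = 2 j^{2} + j = j + 2 j^{2}$)
$Z{\left(U \right)} = -25 - 5 U$ ($Z{\left(U \right)} = - 5 \left(5 + U\right) = -25 - 5 U$)
$\frac{Z{\left(\frac{251}{-182} \right)}}{\frac{8188}{7080} - \frac{32546}{N{\left(\frac{1}{-145} \right)}}} = \frac{-25 - 5 \frac{251}{-182}}{\frac{8188}{7080} - \frac{32546}{\frac{1}{-145} \left(1 + \frac{2}{-145}\right)}} = \frac{-25 - 5 \cdot 251 \left(- \frac{1}{182}\right)}{8188 \cdot \frac{1}{7080} - \frac{32546}{\left(- \frac{1}{145}\right) \left(1 + 2 \left(- \frac{1}{145}\right)\right)}} = \frac{-25 - - \frac{1255}{182}}{\frac{2047}{1770} - \frac{32546}{\left(- \frac{1}{145}\right) \left(1 - \frac{2}{145}\right)}} = \frac{-25 + \frac{1255}{182}}{\frac{2047}{1770} - \frac{32546}{\left(- \frac{1}{145}\right) \frac{143}{145}}} = - \frac{3295}{182 \left(\frac{2047}{1770} - \frac{32546}{- \frac{143}{21025}}\right)} = - \frac{3295}{182 \left(\frac{2047}{1770} - - \frac{684279650}{143}\right)} = - \frac{3295}{182 \left(\frac{2047}{1770} + \frac{684279650}{143}\right)} = - \frac{3295}{182 \cdot \frac{1211175273221}{253110}} = \left(- \frac{3295}{182}\right) \frac{253110}{1211175273221} = - \frac{32076825}{8478226912547}$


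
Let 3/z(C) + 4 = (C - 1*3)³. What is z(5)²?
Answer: 9/16 ≈ 0.56250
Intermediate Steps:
z(C) = 3/(-4 + (-3 + C)³) (z(C) = 3/(-4 + (C - 1*3)³) = 3/(-4 + (C - 3)³) = 3/(-4 + (-3 + C)³))
z(5)² = (3/(-4 + (-3 + 5)³))² = (3/(-4 + 2³))² = (3/(-4 + 8))² = (3/4)² = (3*(¼))² = (¾)² = 9/16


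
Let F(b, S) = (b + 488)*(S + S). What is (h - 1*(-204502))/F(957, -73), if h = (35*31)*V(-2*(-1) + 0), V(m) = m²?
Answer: -104421/105485 ≈ -0.98991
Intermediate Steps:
F(b, S) = 2*S*(488 + b) (F(b, S) = (488 + b)*(2*S) = 2*S*(488 + b))
h = 4340 (h = (35*31)*(-2*(-1) + 0)² = 1085*(2 + 0)² = 1085*2² = 1085*4 = 4340)
(h - 1*(-204502))/F(957, -73) = (4340 - 1*(-204502))/((2*(-73)*(488 + 957))) = (4340 + 204502)/((2*(-73)*1445)) = 208842/(-210970) = 208842*(-1/210970) = -104421/105485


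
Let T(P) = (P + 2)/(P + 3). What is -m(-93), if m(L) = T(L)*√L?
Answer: -91*I*√93/90 ≈ -9.7508*I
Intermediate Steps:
T(P) = (2 + P)/(3 + P)
m(L) = √L*(2 + L)/(3 + L) (m(L) = ((2 + L)/(3 + L))*√L = √L*(2 + L)/(3 + L))
-m(-93) = -√(-93)*(2 - 93)/(3 - 93) = -I*√93*(-91)/(-90) = -I*√93*(-1)*(-91)/90 = -91*I*√93/90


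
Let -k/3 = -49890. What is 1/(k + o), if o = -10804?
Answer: 1/138866 ≈ 7.2012e-6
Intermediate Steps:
k = 149670 (k = -3*(-49890) = 149670)
1/(k + o) = 1/(149670 - 10804) = 1/138866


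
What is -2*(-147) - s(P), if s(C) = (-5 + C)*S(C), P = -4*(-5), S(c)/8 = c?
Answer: -2106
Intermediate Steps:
S(c) = 8*c
P = 20
s(C) = 8*C*(-5 + C) (s(C) = (-5 + C)*(8*C) = 8*C*(-5 + C))
-2*(-147) - s(P) = -2*(-147) - 8*20*(-5 + 20) = 294 - 8*20*15 = 294 - 1*2400 = 294 - 2400 = -2106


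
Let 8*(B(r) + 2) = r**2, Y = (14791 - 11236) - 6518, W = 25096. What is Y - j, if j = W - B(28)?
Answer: -27963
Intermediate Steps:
Y = -2963 (Y = 3555 - 6518 = -2963)
B(r) = -2 + r**2/8
j = 25000 (j = 25096 - (-2 + (1/8)*28**2) = 25096 - (-2 + (1/8)*784) = 25096 - (-2 + 98) = 25096 - 1*96 = 25096 - 96 = 25000)
Y - j = -2963 - 1*25000 = -2963 - 25000 = -27963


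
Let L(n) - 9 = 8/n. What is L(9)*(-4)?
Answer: -356/9 ≈ -39.556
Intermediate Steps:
L(n) = 9 + 8/n
L(9)*(-4) = (9 + 8/9)*(-4) = (89/9)*(-4) = -356/9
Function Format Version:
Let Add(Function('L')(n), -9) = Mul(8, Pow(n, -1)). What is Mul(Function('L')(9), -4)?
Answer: Rational(-356, 9) ≈ -39.556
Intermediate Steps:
Function('L')(n) = Add(9, Mul(8, Pow(n, -1)))
Mul(Function('L')(9), -4) = Mul(Add(9, Mul(8, Pow(9, -1))), -4) = Mul(Add(9, Mul(8, Rational(1, 9))), -4) = Mul(Add(9, Rational(8, 9)), -4) = Mul(Rational(89, 9), -4) = Rational(-356, 9)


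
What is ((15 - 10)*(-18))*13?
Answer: -1170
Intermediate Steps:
((15 - 10)*(-18))*13 = (5*(-18))*13 = -90*13 = -1170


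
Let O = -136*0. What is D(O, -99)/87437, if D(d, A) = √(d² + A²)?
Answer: 99/87437 ≈ 0.0011322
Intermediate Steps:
O = 0
D(d, A) = √(A² + d²)
D(O, -99)/87437 = √((-99)² + 0²)/87437 = √(9801 + 0)*(1/87437) = √9801*(1/87437) = 99*(1/87437) = 99/87437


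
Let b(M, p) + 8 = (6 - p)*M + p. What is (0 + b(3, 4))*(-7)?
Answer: -14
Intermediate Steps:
b(M, p) = -8 + p + M*(6 - p) (b(M, p) = -8 + ((6 - p)*M + p) = -8 + (M*(6 - p) + p) = -8 + (p + M*(6 - p)) = -8 + p + M*(6 - p))
(0 + b(3, 4))*(-7) = (0 + (-8 + 4 + 6*3 - 1*3*4))*(-7) = (0 + (-8 + 4 + 18 - 12))*(-7) = (0 + 2)*(-7) = 2*(-7) = -14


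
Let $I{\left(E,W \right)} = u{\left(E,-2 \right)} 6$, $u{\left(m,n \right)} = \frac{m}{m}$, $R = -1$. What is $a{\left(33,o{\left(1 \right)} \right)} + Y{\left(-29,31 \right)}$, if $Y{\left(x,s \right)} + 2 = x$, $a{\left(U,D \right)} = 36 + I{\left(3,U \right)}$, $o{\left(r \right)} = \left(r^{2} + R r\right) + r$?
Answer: $11$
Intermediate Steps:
$u{\left(m,n \right)} = 1$
$o{\left(r \right)} = r^{2}$ ($o{\left(r \right)} = \left(r^{2} - r\right) + r = r^{2}$)
$I{\left(E,W \right)} = 6$ ($I{\left(E,W \right)} = 1 \cdot 6 = 6$)
$a{\left(U,D \right)} = 42$ ($a{\left(U,D \right)} = 36 + 6 = 42$)
$Y{\left(x,s \right)} = -2 + x$
$a{\left(33,o{\left(1 \right)} \right)} + Y{\left(-29,31 \right)} = 42 - 31 = 11$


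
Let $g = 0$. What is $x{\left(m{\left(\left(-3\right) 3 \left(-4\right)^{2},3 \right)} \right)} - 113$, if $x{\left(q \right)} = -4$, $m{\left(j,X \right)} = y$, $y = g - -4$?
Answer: $-117$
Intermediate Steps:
$y = 4$ ($y = 0 - -4 = 0 + 4 = 4$)
$m{\left(j,X \right)} = 4$
$x{\left(m{\left(\left(-3\right) 3 \left(-4\right)^{2},3 \right)} \right)} - 113 = -4 - 113 = -117$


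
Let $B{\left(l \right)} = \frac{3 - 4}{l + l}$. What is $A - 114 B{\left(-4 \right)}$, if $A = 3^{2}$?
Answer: $- \frac{21}{4} \approx -5.25$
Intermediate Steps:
$B{\left(l \right)} = - \frac{1}{2 l}$
$A = 9$
$A - 114 B{\left(-4 \right)} = 9 - 114 \left(- \frac{1}{2 \left(-4\right)}\right) = 9 - 114 \left(\left(- \frac{1}{2}\right) \left(- \frac{1}{4}\right)\right) = 9 - \frac{57}{4} = - \frac{21}{4}$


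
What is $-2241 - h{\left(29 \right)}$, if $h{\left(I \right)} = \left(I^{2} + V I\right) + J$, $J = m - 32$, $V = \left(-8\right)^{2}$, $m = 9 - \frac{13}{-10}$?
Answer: $- \frac{49163}{10} \approx -4916.3$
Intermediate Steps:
$m = \frac{103}{10}$ ($m = 9 - 13 \left(- \frac{1}{10}\right) = 9 - - \frac{13}{10} = 9 + \frac{13}{10} = \frac{103}{10} \approx 10.3$)
$V = 64$
$J = - \frac{217}{10}$ ($J = \frac{103}{10} - 32 = - \frac{217}{10} \approx -21.7$)
$h{\left(I \right)} = - \frac{217}{10} + I^{2} + 64 I$ ($h{\left(I \right)} = \left(I^{2} + 64 I\right) - \frac{217}{10} = - \frac{217}{10} + I^{2} + 64 I$)
$-2241 - h{\left(29 \right)} = -2241 - \left(- \frac{217}{10} + 29^{2} + 64 \cdot 29\right) = -2241 - \left(- \frac{217}{10} + 841 + 1856\right) = -2241 - \frac{26753}{10} = - \frac{49163}{10}$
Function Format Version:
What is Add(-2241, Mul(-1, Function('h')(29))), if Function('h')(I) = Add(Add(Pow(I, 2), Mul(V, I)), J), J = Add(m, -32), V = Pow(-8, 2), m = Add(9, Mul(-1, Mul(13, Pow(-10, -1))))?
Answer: Rational(-49163, 10) ≈ -4916.3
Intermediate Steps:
m = Rational(103, 10) (m = Add(9, Mul(-1, Mul(13, Rational(-1, 10)))) = Add(9, Mul(-1, Rational(-13, 10))) = Add(9, Rational(13, 10)) = Rational(103, 10) ≈ 10.300)
V = 64
J = Rational(-217, 10) (J = Add(Rational(103, 10), -32) = Rational(-217, 10) ≈ -21.700)
Function('h')(I) = Add(Rational(-217, 10), Pow(I, 2), Mul(64, I)) (Function('h')(I) = Add(Add(Pow(I, 2), Mul(64, I)), Rational(-217, 10)) = Add(Rational(-217, 10), Pow(I, 2), Mul(64, I)))
Add(-2241, Mul(-1, Function('h')(29))) = Add(-2241, Mul(-1, Add(Rational(-217, 10), Pow(29, 2), Mul(64, 29)))) = Add(-2241, Mul(-1, Add(Rational(-217, 10), 841, 1856))) = Add(-2241, Mul(-1, Rational(26753, 10))) = Add(-2241, Rational(-26753, 10)) = Rational(-49163, 10)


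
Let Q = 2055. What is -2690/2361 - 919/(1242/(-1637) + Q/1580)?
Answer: -374384357926/220623645 ≈ -1696.9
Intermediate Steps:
-2690/2361 - 919/(1242/(-1637) + Q/1580) = -2690/2361 - 919/(1242/(-1637) + 2055/1580) = -2690*1/2361 - 919/(1242*(-1/1637) + 2055*(1/1580)) = -2690/2361 - 919/(-1242/1637 + 411/316) = -2690/2361 - 919/280335/517292 = -2690/2361 - 919*517292/280335 = -2690/2361 - 475391348/280335 = -374384357926/220623645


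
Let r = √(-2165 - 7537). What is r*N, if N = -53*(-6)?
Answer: 6678*I*√22 ≈ 31323.0*I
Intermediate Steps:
r = 21*I*√22 (r = √(-9702) = 21*I*√22 ≈ 98.499*I)
N = 318
r*N = (21*I*√22)*318 = 6678*I*√22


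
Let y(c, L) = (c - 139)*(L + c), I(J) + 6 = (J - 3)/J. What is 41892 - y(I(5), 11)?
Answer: 1066821/25 ≈ 42673.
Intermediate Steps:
I(J) = -6 + (-3 + J)/J (I(J) = -6 + (J - 3)/J = -6 + (-3 + J)/J)
y(c, L) = (-139 + c)*(L + c)
41892 - y(I(5), 11) = 41892 - ((-5 - 3/5)**2 - 139*11 - 139*(-5 - 3/5) + 11*(-5 - 3/5)) = 41892 - ((-5 - 3*1/5)**2 - 1529 - 139*(-5 - 3*1/5) + 11*(-5 - 3*1/5)) = 41892 - ((-5 - 3/5)**2 - 1529 - 139*(-5 - 3/5) + 11*(-5 - 3/5)) = 41892 - ((-28/5)**2 - 1529 - 139*(-28/5) + 11*(-28/5)) = 41892 - (784/25 - 1529 + 3892/5 - 308/5) = 41892 - 1*(-19521/25) = 41892 + 19521/25 = 1066821/25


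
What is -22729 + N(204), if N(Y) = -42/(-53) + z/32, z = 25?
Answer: -38545715/1696 ≈ -22727.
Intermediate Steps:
N(Y) = 2669/1696 (N(Y) = -42/(-53) + 25/32 = -42*(-1/53) + 25*(1/32) = 42/53 + 25/32 = 2669/1696)
-22729 + N(204) = -22729 + 2669/1696 = -38545715/1696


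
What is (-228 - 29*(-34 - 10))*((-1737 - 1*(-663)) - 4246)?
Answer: -5575360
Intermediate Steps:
(-228 - 29*(-34 - 10))*((-1737 - 1*(-663)) - 4246) = (-228 - 29*(-44))*((-1737 + 663) - 4246) = (-228 + 1276)*(-1074 - 4246) = 1048*(-5320) = -5575360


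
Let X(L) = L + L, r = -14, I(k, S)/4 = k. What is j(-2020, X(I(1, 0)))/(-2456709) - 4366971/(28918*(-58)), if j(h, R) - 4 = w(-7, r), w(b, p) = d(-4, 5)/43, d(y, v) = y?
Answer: 153773309145295/59060506163276 ≈ 2.6037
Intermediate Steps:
I(k, S) = 4*k
X(L) = 2*L
w(b, p) = -4/43
j(h, R) = 168/43 (j(h, R) = 4 - 4/43 = 168/43)
j(-2020, X(I(1, 0)))/(-2456709) - 4366971/(28918*(-58)) = (168/43)/(-2456709) - 4366971/(28918*(-58)) = (168/43)*(-1/2456709) - 4366971/(-1677244) = -56/35212829 - 4366971*(-1/1677244) = -56/35212829 + 4366971/1677244 = 153773309145295/59060506163276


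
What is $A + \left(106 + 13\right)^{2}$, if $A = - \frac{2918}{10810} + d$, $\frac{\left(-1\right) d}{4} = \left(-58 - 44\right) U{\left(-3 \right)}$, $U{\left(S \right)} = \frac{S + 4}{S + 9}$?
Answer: $\frac{76906286}{5405} \approx 14229.0$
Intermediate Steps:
$U{\left(S \right)} = \frac{4 + S}{9 + S}$
$d = 68$ ($d = - 4 \left(-58 - 44\right) \frac{4 - 3}{9 - 3} = - 4 \left(- 102 \cdot \frac{1}{6} \cdot 1\right) = - 4 \left(\left(-102\right) \frac{1}{6}\right) = \left(-4\right) \left(-17\right) = 68$)
$A = \frac{366081}{5405}$ ($A = - \frac{2918}{10810} + 68 = \left(-2918\right) \frac{1}{10810} + 68 = - \frac{1459}{5405} + 68 = \frac{366081}{5405} \approx 67.73$)
$A + \left(106 + 13\right)^{2} = \frac{366081}{5405} + \left(106 + 13\right)^{2} = \frac{366081}{5405} + 119^{2} = \frac{366081}{5405} + 14161 = \frac{76906286}{5405}$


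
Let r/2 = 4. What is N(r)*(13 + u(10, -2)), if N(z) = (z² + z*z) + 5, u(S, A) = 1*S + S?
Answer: 4389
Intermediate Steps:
r = 8 (r = 2*4 = 8)
u(S, A) = 2*S (u(S, A) = S + S = 2*S)
N(z) = 5 + 2*z² (N(z) = (z² + z²) + 5 = 2*z² + 5 = 5 + 2*z²)
N(r)*(13 + u(10, -2)) = (5 + 2*8²)*(13 + 2*10) = (5 + 2*64)*(13 + 20) = (5 + 128)*33 = 133*33 = 4389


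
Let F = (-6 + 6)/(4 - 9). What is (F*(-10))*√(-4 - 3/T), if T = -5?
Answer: 0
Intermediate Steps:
F = 0 (F = 0/(-5) = 0*(-⅕) = 0)
(F*(-10))*√(-4 - 3/T) = (0*(-10))*√(-4 - 3/(-5)) = 0*√(-4 - 3*(-⅕)) = 0*√(-4 + ⅗) = 0*√(-17/5) = 0*(I*√85/5) = 0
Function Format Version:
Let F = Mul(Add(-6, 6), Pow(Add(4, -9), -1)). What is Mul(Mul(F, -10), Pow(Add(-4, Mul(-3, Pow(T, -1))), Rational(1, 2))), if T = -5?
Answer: 0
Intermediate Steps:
F = 0 (F = Mul(0, Pow(-5, -1)) = Mul(0, Rational(-1, 5)) = 0)
Mul(Mul(F, -10), Pow(Add(-4, Mul(-3, Pow(T, -1))), Rational(1, 2))) = Mul(Mul(0, -10), Pow(Add(-4, Mul(-3, Pow(-5, -1))), Rational(1, 2))) = Mul(0, Pow(Add(-4, Mul(-3, Rational(-1, 5))), Rational(1, 2))) = Mul(0, Pow(Add(-4, Rational(3, 5)), Rational(1, 2))) = Mul(0, Pow(Rational(-17, 5), Rational(1, 2))) = Mul(0, Mul(Rational(1, 5), I, Pow(85, Rational(1, 2)))) = 0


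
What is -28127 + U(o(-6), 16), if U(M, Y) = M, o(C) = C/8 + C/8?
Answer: -56257/2 ≈ -28129.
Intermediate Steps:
o(C) = C/4 (o(C) = C*(⅛) + C*(⅛) = C/8 + C/8 = C/4)
-28127 + U(o(-6), 16) = -28127 + (¼)*(-6) = -28127 - 3/2 = -56257/2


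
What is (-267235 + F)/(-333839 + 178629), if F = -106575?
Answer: 37381/15521 ≈ 2.4084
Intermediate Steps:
(-267235 + F)/(-333839 + 178629) = (-267235 - 106575)/(-333839 + 178629) = -373810/(-155210) = -373810*(-1/155210) = 37381/15521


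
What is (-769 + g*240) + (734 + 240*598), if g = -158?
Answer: 105565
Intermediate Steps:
(-769 + g*240) + (734 + 240*598) = (-769 - 158*240) + (734 + 240*598) = (-769 - 37920) + (734 + 143520) = -38689 + 144254 = 105565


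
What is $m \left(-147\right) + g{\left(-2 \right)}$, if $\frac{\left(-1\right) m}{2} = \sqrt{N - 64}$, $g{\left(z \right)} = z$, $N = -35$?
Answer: $-2 + 882 i \sqrt{11} \approx -2.0 + 2925.3 i$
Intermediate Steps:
$m = - 6 i \sqrt{11}$ ($m = - 2 \sqrt{-35 - 64} = - 2 \sqrt{-99} = - 2 \cdot 3 i \sqrt{11} = - 6 i \sqrt{11} \approx - 19.9 i$)
$m \left(-147\right) + g{\left(-2 \right)} = - 6 i \sqrt{11} \left(-147\right) - 2 = 882 i \sqrt{11} - 2 = -2 + 882 i \sqrt{11}$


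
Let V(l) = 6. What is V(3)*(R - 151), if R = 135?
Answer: -96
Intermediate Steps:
V(3)*(R - 151) = 6*(135 - 151) = 6*(-16) = -96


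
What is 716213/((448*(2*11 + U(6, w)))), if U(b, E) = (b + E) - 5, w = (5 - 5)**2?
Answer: 716213/10304 ≈ 69.508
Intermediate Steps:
w = 0 (w = 0**2 = 0)
U(b, E) = -5 + E + b (U(b, E) = (E + b) - 5 = -5 + E + b)
716213/((448*(2*11 + U(6, w)))) = 716213/((448*(2*11 + (-5 + 0 + 6)))) = 716213/((448*(22 + 1))) = 716213/((448*23)) = 716213/10304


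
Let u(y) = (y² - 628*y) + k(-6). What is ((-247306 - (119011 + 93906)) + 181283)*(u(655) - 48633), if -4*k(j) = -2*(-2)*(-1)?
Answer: 8632356180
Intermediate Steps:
k(j) = 1 (k(j) = -(-2*(-2))*(-1)/4 = -(-1) = -¼*(-4) = 1)
u(y) = 1 + y² - 628*y (u(y) = (y² - 628*y) + 1 = 1 + y² - 628*y)
((-247306 - (119011 + 93906)) + 181283)*(u(655) - 48633) = ((-247306 - (119011 + 93906)) + 181283)*((1 + 655² - 628*655) - 48633) = ((-247306 - 1*212917) + 181283)*((1 + 429025 - 411340) - 48633) = ((-247306 - 212917) + 181283)*(17686 - 48633) = (-460223 + 181283)*(-30947) = -278940*(-30947) = 8632356180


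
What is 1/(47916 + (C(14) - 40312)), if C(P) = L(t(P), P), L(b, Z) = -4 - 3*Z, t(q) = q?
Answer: 1/7558 ≈ 0.00013231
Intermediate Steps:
C(P) = -4 - 3*P
1/(47916 + (C(14) - 40312)) = 1/(47916 + ((-4 - 3*14) - 40312)) = 1/(47916 + ((-4 - 42) - 40312)) = 1/(47916 + (-46 - 40312)) = 1/(47916 - 40358) = 1/7558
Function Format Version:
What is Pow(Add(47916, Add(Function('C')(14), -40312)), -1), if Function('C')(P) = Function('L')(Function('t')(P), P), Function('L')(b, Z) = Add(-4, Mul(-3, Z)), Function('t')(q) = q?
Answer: Rational(1, 7558) ≈ 0.00013231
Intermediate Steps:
Function('C')(P) = Add(-4, Mul(-3, P))
Pow(Add(47916, Add(Function('C')(14), -40312)), -1) = Pow(Add(47916, Add(Add(-4, Mul(-3, 14)), -40312)), -1) = Pow(Add(47916, Add(Add(-4, -42), -40312)), -1) = Pow(Add(47916, Add(-46, -40312)), -1) = Pow(Add(47916, -40358), -1) = Pow(7558, -1) = Rational(1, 7558)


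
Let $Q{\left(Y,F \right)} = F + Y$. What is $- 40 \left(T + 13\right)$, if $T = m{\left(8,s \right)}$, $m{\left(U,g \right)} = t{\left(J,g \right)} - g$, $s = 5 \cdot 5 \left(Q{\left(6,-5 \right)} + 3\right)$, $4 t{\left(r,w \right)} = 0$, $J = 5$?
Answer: $3480$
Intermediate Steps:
$t{\left(r,w \right)} = 0$ ($t{\left(r,w \right)} = \frac{1}{4} \cdot 0 = 0$)
$s = 100$ ($s = 5 \cdot 5 \left(\left(-5 + 6\right) + 3\right) = 25 \left(1 + 3\right) = 25 \cdot 4 = 100$)
$m{\left(U,g \right)} = - g$ ($m{\left(U,g \right)} = 0 - g = - g$)
$T = -100$ ($T = \left(-1\right) 100 = -100$)
$- 40 \left(T + 13\right) = - 40 \left(-100 + 13\right) = \left(-40\right) \left(-87\right) = 3480$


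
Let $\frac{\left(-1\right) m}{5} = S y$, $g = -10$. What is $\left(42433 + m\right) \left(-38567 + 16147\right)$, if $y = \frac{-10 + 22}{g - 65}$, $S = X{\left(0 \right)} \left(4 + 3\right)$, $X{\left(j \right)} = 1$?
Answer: $-951473412$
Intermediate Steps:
$S = 7$ ($S = 1 \left(4 + 3\right) = 1 \cdot 7 = 7$)
$y = - \frac{4}{25}$ ($y = \frac{-10 + 22}{-10 - 65} = \frac{12}{-75} = 12 \left(- \frac{1}{75}\right) = - \frac{4}{25} \approx -0.16$)
$m = \frac{28}{5}$ ($m = - 5 \cdot 7 \left(- \frac{4}{25}\right) = \left(-5\right) \left(- \frac{28}{25}\right) = \frac{28}{5} \approx 5.6$)
$\left(42433 + m\right) \left(-38567 + 16147\right) = \left(42433 + \frac{28}{5}\right) \left(-38567 + 16147\right) = \frac{212193}{5} \left(-22420\right) = -951473412$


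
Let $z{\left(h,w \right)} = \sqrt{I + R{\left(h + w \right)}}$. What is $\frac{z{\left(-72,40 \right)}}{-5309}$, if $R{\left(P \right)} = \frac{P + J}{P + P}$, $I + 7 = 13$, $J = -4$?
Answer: $- \frac{\sqrt{105}}{21236} \approx -0.00048253$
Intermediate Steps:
$I = 6$ ($I = -7 + 13 = 6$)
$R{\left(P \right)} = \frac{-4 + P}{2 P}$ ($R{\left(P \right)} = \frac{P - 4}{P + P} = \frac{-4 + P}{2 P}$)
$z{\left(h,w \right)} = \sqrt{6 + \frac{-4 + h + w}{2 \left(h + w\right)}}$ ($z{\left(h,w \right)} = \sqrt{6 + \frac{-4 + \left(h + w\right)}{2 \left(h + w\right)}} = \sqrt{6 + \frac{-4 + h + w}{2 \left(h + w\right)}}$)
$\frac{z{\left(-72,40 \right)}}{-5309} = \frac{\frac{1}{2} \sqrt{2} \sqrt{\frac{-4 + 13 \left(-72\right) + 13 \cdot 40}{-72 + 40}}}{-5309} = \frac{\sqrt{2} \sqrt{\frac{-4 - 936 + 520}{-32}}}{2} \left(- \frac{1}{5309}\right) = \frac{\sqrt{2} \sqrt{\left(- \frac{1}{32}\right) \left(-420\right)}}{2} \left(- \frac{1}{5309}\right) = \frac{\sqrt{2} \sqrt{\frac{105}{8}}}{2} \left(- \frac{1}{5309}\right) = \frac{\sqrt{2} \frac{\sqrt{210}}{4}}{2} \left(- \frac{1}{5309}\right) = \frac{\sqrt{105}}{4} \left(- \frac{1}{5309}\right) = - \frac{\sqrt{105}}{21236}$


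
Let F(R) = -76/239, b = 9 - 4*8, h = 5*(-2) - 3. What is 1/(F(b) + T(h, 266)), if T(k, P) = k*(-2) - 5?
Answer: 239/4943 ≈ 0.048351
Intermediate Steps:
h = -13 (h = -10 - 3 = -13)
b = -23 (b = 9 - 32 = -23)
T(k, P) = -5 - 2*k (T(k, P) = -2*k - 5 = -5 - 2*k)
F(R) = -76/239 (F(R) = -76*1/239 = -76/239)
1/(F(b) + T(h, 266)) = 1/(-76/239 + (-5 - 2*(-13))) = 1/(-76/239 + (-5 + 26)) = 1/(-76/239 + 21) = 1/(4943/239) = 239/4943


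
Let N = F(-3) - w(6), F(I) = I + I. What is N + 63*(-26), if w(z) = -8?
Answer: -1636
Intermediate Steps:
F(I) = 2*I
N = 2 (N = 2*(-3) - 1*(-8) = -6 + 8 = 2)
N + 63*(-26) = 2 + 63*(-26) = 2 - 1638 = -1636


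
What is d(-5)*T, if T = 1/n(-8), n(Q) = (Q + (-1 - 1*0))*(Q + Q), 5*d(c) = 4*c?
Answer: -1/36 ≈ -0.027778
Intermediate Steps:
d(c) = 4*c/5 (d(c) = (4*c)/5 = 4*c/5)
n(Q) = 2*Q*(-1 + Q) (n(Q) = (Q + (-1 + 0))*(2*Q) = (Q - 1)*(2*Q) = (-1 + Q)*(2*Q) = 2*Q*(-1 + Q))
T = 1/144 (T = 1/(2*(-8)*(-1 - 8)) = 1/(2*(-8)*(-9)) = 1/144 ≈ 0.0069444)
d(-5)*T = ((⅘)*(-5))*(1/144) = -4*1/144 = -1/36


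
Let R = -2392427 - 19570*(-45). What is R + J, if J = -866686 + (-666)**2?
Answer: -1934907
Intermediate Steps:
R = -1511777 (R = -2392427 + 880650 = -1511777)
J = -423130 (J = -866686 + 443556 = -423130)
R + J = -1511777 - 423130 = -1934907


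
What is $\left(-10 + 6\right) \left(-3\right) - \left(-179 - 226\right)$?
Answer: $417$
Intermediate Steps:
$\left(-10 + 6\right) \left(-3\right) - \left(-179 - 226\right) = \left(-4\right) \left(-3\right) - -405 = 12 + 405 = 417$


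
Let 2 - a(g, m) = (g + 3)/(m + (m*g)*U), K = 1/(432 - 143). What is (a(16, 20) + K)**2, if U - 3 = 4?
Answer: 1697936696401/426591859600 ≈ 3.9802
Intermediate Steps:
U = 7 (U = 3 + 4 = 7)
K = 1/289 ≈ 0.0034602
a(g, m) = 2 - (3 + g)/(m + 7*g*m) (a(g, m) = 2 - (g + 3)/(m + (m*g)*7) = 2 - (3 + g)/(m + (g*m)*7) = 2 - (3 + g)/(m + 7*g*m))
(a(16, 20) + K)**2 = ((-3 - 1*16 + 2*20 + 14*16*20)/(20*(1 + 7*16)) + 1/289)**2 = ((-3 - 16 + 40 + 4480)/(20*(1 + 112)) + 1/289)**2 = ((1/20)*4501/113 + 1/289)**2 = ((1/20)*(1/113)*4501 + 1/289)**2 = (4501/2260 + 1/289)**2 = (1303049/653140)**2 = 1697936696401/426591859600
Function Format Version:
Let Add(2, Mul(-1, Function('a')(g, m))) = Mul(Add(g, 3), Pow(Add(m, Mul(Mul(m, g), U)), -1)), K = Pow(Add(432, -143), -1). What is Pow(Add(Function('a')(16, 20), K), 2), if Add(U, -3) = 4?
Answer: Rational(1697936696401, 426591859600) ≈ 3.9802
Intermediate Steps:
U = 7 (U = Add(3, 4) = 7)
K = Rational(1, 289) (K = Pow(289, -1) = Rational(1, 289) ≈ 0.0034602)
Function('a')(g, m) = Add(2, Mul(-1, Pow(Add(m, Mul(7, g, m)), -1), Add(3, g))) (Function('a')(g, m) = Add(2, Mul(-1, Mul(Add(g, 3), Pow(Add(m, Mul(Mul(m, g), 7)), -1)))) = Add(2, Mul(-1, Mul(Add(3, g), Pow(Add(m, Mul(Mul(g, m), 7)), -1)))) = Add(2, Mul(-1, Mul(Add(3, g), Pow(Add(m, Mul(7, g, m)), -1)))) = Add(2, Mul(-1, Mul(Pow(Add(m, Mul(7, g, m)), -1), Add(3, g)))) = Add(2, Mul(-1, Pow(Add(m, Mul(7, g, m)), -1), Add(3, g))))
Pow(Add(Function('a')(16, 20), K), 2) = Pow(Add(Mul(Pow(20, -1), Pow(Add(1, Mul(7, 16)), -1), Add(-3, Mul(-1, 16), Mul(2, 20), Mul(14, 16, 20))), Rational(1, 289)), 2) = Pow(Add(Mul(Rational(1, 20), Pow(Add(1, 112), -1), Add(-3, -16, 40, 4480)), Rational(1, 289)), 2) = Pow(Add(Mul(Rational(1, 20), Pow(113, -1), 4501), Rational(1, 289)), 2) = Pow(Add(Mul(Rational(1, 20), Rational(1, 113), 4501), Rational(1, 289)), 2) = Pow(Add(Rational(4501, 2260), Rational(1, 289)), 2) = Pow(Rational(1303049, 653140), 2) = Rational(1697936696401, 426591859600)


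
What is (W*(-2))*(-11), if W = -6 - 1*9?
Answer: -330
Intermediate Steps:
W = -15 (W = -6 - 9 = -15)
(W*(-2))*(-11) = -15*(-2)*(-11) = 30*(-11) = -330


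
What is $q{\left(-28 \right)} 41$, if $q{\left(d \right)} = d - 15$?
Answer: $-1763$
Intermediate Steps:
$q{\left(d \right)} = -15 + d$
$q{\left(-28 \right)} 41 = \left(-15 - 28\right) 41 = \left(-43\right) 41 = -1763$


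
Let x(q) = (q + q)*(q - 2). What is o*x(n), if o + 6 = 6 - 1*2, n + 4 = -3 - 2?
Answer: -396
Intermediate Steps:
n = -9 (n = -4 + (-3 - 2) = -4 - 5 = -9)
o = -2 (o = -6 + (6 - 1*2) = -6 + (6 - 2) = -6 + 4 = -2)
x(q) = 2*q*(-2 + q) (x(q) = (2*q)*(-2 + q) = 2*q*(-2 + q))
o*x(n) = -4*(-9)*(-2 - 9) = -4*(-9)*(-11) = -2*198 = -396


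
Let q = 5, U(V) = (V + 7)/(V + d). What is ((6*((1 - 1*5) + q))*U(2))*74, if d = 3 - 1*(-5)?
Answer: 1998/5 ≈ 399.60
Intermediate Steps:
d = 8 (d = 3 + 5 = 8)
U(V) = (7 + V)/(8 + V) (U(V) = (V + 7)/(V + 8) = (7 + V)/(8 + V))
((6*((1 - 1*5) + q))*U(2))*74 = ((6*((1 - 1*5) + 5))*((7 + 2)/(8 + 2)))*74 = ((6*((1 - 5) + 5))*(9/10))*74 = ((6*(-4 + 5))*((1/10)*9))*74 = ((6*1)*(9/10))*74 = (6*(9/10))*74 = (27/5)*74 = 1998/5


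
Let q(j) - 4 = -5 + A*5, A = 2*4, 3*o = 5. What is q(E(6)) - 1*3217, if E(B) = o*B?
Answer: -3178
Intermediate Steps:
o = 5/3 (o = (⅓)*5 = 5/3 ≈ 1.6667)
E(B) = 5*B/3
A = 8
q(j) = 39 (q(j) = 4 + (-5 + 8*5) = 4 + (-5 + 40) = 4 + 35 = 39)
q(E(6)) - 1*3217 = 39 - 1*3217 = 39 - 3217 = -3178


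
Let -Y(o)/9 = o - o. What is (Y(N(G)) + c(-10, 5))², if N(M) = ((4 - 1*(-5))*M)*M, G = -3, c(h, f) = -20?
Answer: 400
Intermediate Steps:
N(M) = 9*M² (N(M) = ((4 + 5)*M)*M = (9*M)*M = 9*M²)
Y(o) = 0 (Y(o) = -9*(o - o) = -9*0 = 0)
(Y(N(G)) + c(-10, 5))² = (0 - 20)² = (-20)² = 400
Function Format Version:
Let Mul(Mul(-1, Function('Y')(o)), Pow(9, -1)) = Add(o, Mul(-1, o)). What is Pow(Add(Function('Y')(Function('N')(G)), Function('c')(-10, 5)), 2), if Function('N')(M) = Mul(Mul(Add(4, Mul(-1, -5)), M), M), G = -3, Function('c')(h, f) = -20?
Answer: 400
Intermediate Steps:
Function('N')(M) = Mul(9, Pow(M, 2)) (Function('N')(M) = Mul(Mul(Add(4, 5), M), M) = Mul(Mul(9, M), M) = Mul(9, Pow(M, 2)))
Function('Y')(o) = 0 (Function('Y')(o) = Mul(-9, Add(o, Mul(-1, o))) = Mul(-9, 0) = 0)
Pow(Add(Function('Y')(Function('N')(G)), Function('c')(-10, 5)), 2) = Pow(Add(0, -20), 2) = Pow(-20, 2) = 400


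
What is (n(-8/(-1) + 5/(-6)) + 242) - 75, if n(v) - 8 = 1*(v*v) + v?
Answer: 8407/36 ≈ 233.53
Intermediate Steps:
n(v) = 8 + v + v² (n(v) = 8 + (1*(v*v) + v) = 8 + (1*v² + v) = 8 + (v² + v) = 8 + (v + v²) = 8 + v + v²)
(n(-8/(-1) + 5/(-6)) + 242) - 75 = ((8 + (-8/(-1) + 5/(-6)) + (-8/(-1) + 5/(-6))²) + 242) - 75 = ((8 + (-8*(-1) + 5*(-⅙)) + (-8*(-1) + 5*(-⅙))²) + 242) - 75 = ((8 + (8 - ⅚) + (8 - ⅚)²) + 242) - 75 = ((8 + 43/6 + (43/6)²) + 242) - 75 = ((8 + 43/6 + 1849/36) + 242) - 75 = (2395/36 + 242) - 75 = 11107/36 - 75 = 8407/36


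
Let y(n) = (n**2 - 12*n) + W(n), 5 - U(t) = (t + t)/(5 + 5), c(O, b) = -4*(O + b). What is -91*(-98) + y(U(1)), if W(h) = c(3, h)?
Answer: 221306/25 ≈ 8852.2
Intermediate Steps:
c(O, b) = -4*O - 4*b
U(t) = 5 - t/5 (U(t) = 5 - (t + t)/(5 + 5) = 5 - 2*t/10 = 5 - t/5)
W(h) = -12 - 4*h (W(h) = -4*3 - 4*h = -12 - 4*h)
y(n) = -12 + n**2 - 16*n (y(n) = (n**2 - 12*n) + (-12 - 4*n) = -12 + n**2 - 16*n)
-91*(-98) + y(U(1)) = -91*(-98) + (-12 + (5 - 1/5*1)**2 - 16*(5 - 1/5*1)) = 8918 + (-12 + (5 - 1/5)**2 - 16*(5 - 1/5)) = 8918 + (-12 + (24/5)**2 - 16*24/5) = 8918 + (-12 + 576/25 - 384/5) = 8918 - 1644/25 = 221306/25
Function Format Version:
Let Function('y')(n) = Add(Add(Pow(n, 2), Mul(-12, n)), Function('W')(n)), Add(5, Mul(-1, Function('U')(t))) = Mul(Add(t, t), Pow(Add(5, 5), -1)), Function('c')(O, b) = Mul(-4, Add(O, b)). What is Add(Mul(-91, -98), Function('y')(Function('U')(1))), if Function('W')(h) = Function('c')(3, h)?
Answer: Rational(221306, 25) ≈ 8852.2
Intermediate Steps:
Function('c')(O, b) = Add(Mul(-4, O), Mul(-4, b))
Function('U')(t) = Add(5, Mul(Rational(-1, 5), t)) (Function('U')(t) = Add(5, Mul(-1, Mul(Add(t, t), Pow(Add(5, 5), -1)))) = Add(5, Mul(-1, Mul(Mul(2, t), Pow(10, -1)))) = Add(5, Mul(-1, Mul(Mul(2, t), Rational(1, 10)))) = Add(5, Mul(-1, Mul(Rational(1, 5), t))) = Add(5, Mul(Rational(-1, 5), t)))
Function('W')(h) = Add(-12, Mul(-4, h)) (Function('W')(h) = Add(Mul(-4, 3), Mul(-4, h)) = Add(-12, Mul(-4, h)))
Function('y')(n) = Add(-12, Pow(n, 2), Mul(-16, n)) (Function('y')(n) = Add(Add(Pow(n, 2), Mul(-12, n)), Add(-12, Mul(-4, n))) = Add(-12, Pow(n, 2), Mul(-16, n)))
Add(Mul(-91, -98), Function('y')(Function('U')(1))) = Add(Mul(-91, -98), Add(-12, Pow(Add(5, Mul(Rational(-1, 5), 1)), 2), Mul(-16, Add(5, Mul(Rational(-1, 5), 1))))) = Add(8918, Add(-12, Pow(Add(5, Rational(-1, 5)), 2), Mul(-16, Add(5, Rational(-1, 5))))) = Add(8918, Add(-12, Pow(Rational(24, 5), 2), Mul(-16, Rational(24, 5)))) = Add(8918, Add(-12, Rational(576, 25), Rational(-384, 5))) = Add(8918, Rational(-1644, 25)) = Rational(221306, 25)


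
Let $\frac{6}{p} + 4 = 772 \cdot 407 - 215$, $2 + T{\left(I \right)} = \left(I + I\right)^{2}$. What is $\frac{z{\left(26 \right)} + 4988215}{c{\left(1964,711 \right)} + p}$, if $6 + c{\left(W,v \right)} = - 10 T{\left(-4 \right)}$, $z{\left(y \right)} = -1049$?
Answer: $- \frac{782947658255}{98277302} \approx -7966.7$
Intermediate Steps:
$T{\left(I \right)} = -2 + 4 I^{2}$ ($T{\left(I \right)} = -2 + \left(I + I\right)^{2} = -2 + \left(2 I\right)^{2} = -2 + 4 I^{2}$)
$c{\left(W,v \right)} = -626$ ($c{\left(W,v \right)} = -6 - 10 \left(-2 + 4 \left(-4\right)^{2}\right) = -6 - 10 \left(-2 + 4 \cdot 16\right) = -6 - 10 \left(-2 + 64\right) = -6 - 620 = -626$)
$p = \frac{6}{313985}$ ($p = \frac{6}{-4 + \left(772 \cdot 407 - 215\right)} = \frac{6}{-4 + \left(314204 - 215\right)} = \frac{6}{-4 + 313989} = \frac{6}{313985} \approx 1.9109 \cdot 10^{-5}$)
$\frac{z{\left(26 \right)} + 4988215}{c{\left(1964,711 \right)} + p} = \frac{-1049 + 4988215}{-626 + \frac{6}{313985}} = \frac{4987166}{- \frac{196554604}{313985}} = 4987166 \left(- \frac{313985}{196554604}\right) = - \frac{782947658255}{98277302}$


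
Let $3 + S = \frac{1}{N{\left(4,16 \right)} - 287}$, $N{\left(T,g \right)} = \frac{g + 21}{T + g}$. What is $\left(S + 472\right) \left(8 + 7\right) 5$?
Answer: $\frac{66867175}{1901} \approx 35175.0$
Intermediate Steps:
$N{\left(T,g \right)} = \frac{21 + g}{T + g}$
$S = - \frac{17129}{5703}$ ($S = -3 + \frac{1}{\frac{21 + 16}{4 + 16} - 287} = -3 + \frac{1}{\frac{1}{20} \cdot 37 - 287} = -3 + \frac{1}{\frac{37}{20} - 287} = -3 + \frac{1}{- \frac{5703}{20}} = -3 - \frac{20}{5703} = - \frac{17129}{5703} \approx -3.0035$)
$\left(S + 472\right) \left(8 + 7\right) 5 = \left(- \frac{17129}{5703} + 472\right) \left(8 + 7\right) 5 = \frac{2674687 \cdot 15 \cdot 5}{5703} = \frac{2674687}{5703} \cdot 75 = \frac{66867175}{1901}$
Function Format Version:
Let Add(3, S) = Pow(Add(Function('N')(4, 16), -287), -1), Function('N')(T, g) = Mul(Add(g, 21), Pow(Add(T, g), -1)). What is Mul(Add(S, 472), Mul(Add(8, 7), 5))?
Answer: Rational(66867175, 1901) ≈ 35175.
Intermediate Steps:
Function('N')(T, g) = Mul(Pow(Add(T, g), -1), Add(21, g)) (Function('N')(T, g) = Mul(Add(21, g), Pow(Add(T, g), -1)) = Mul(Pow(Add(T, g), -1), Add(21, g)))
S = Rational(-17129, 5703) (S = Add(-3, Pow(Add(Mul(Pow(Add(4, 16), -1), Add(21, 16)), -287), -1)) = Add(-3, Pow(Add(Mul(Pow(20, -1), 37), -287), -1)) = Add(-3, Pow(Add(Mul(Rational(1, 20), 37), -287), -1)) = Add(-3, Pow(Add(Rational(37, 20), -287), -1)) = Add(-3, Pow(Rational(-5703, 20), -1)) = Add(-3, Rational(-20, 5703)) = Rational(-17129, 5703) ≈ -3.0035)
Mul(Add(S, 472), Mul(Add(8, 7), 5)) = Mul(Add(Rational(-17129, 5703), 472), Mul(Add(8, 7), 5)) = Mul(Rational(2674687, 5703), Mul(15, 5)) = Mul(Rational(2674687, 5703), 75) = Rational(66867175, 1901)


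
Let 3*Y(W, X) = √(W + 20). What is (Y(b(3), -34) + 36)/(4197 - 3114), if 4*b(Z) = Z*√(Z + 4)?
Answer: 12/361 + √(80 + 3*√7)/6498 ≈ 0.034684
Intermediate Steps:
b(Z) = Z*√(4 + Z)/4 (b(Z) = (Z*√(Z + 4))/4 = (Z*√(4 + Z))/4 = Z*√(4 + Z)/4)
Y(W, X) = √(20 + W)/3 (Y(W, X) = √(W + 20)/3 = √(20 + W)/3)
(Y(b(3), -34) + 36)/(4197 - 3114) = (√(20 + (¼)*3*√(4 + 3))/3 + 36)/(4197 - 3114) = (√(20 + (¼)*3*√7)/3 + 36)/1083 = (√(20 + 3*√7/4)/3 + 36)*(1/1083) = (36 + √(20 + 3*√7/4)/3)*(1/1083) = 12/361 + √(20 + 3*√7/4)/3249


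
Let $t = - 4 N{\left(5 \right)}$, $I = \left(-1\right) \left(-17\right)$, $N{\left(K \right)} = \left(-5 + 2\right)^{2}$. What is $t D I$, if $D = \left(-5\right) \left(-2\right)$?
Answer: $-6120$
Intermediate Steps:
$N{\left(K \right)} = 9$ ($N{\left(K \right)} = \left(-3\right)^{2} = 9$)
$I = 17$
$D = 10$
$t = -36$ ($t = \left(-4\right) 9 = -36$)
$t D I = \left(-36\right) 10 \cdot 17 = \left(-360\right) 17 = -6120$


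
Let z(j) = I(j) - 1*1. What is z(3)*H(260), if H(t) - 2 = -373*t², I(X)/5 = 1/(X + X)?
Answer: 12607399/3 ≈ 4.2025e+6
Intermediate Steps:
I(X) = 5/(2*X) (I(X) = 5/(X + X) = 5/((2*X)) = 5*(1/(2*X)) = 5/(2*X))
H(t) = 2 - 373*t²
z(j) = -1 + 5/(2*j) (z(j) = 5/(2*j) - 1*1 = 5/(2*j) - 1 = -1 + 5/(2*j))
z(3)*H(260) = ((5/2 - 1*3)/3)*(2 - 373*260²) = ((5/2 - 3)/3)*(2 - 373*67600) = ((⅓)*(-½))*(2 - 25214800) = -⅙*(-25214798) = 12607399/3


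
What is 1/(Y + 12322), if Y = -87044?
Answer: -1/74722 ≈ -1.3383e-5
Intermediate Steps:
1/(Y + 12322) = 1/(-87044 + 12322) = 1/(-74722) = -1/74722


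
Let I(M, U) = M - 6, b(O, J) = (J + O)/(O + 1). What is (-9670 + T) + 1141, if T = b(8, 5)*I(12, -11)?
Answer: -25561/3 ≈ -8520.3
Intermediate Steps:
b(O, J) = (J + O)/(1 + O)
I(M, U) = -6 + M
T = 26/3 (T = ((5 + 8)/(1 + 8))*(-6 + 12) = (13/9)*6 = 26/3 ≈ 8.6667)
(-9670 + T) + 1141 = (-9670 + 26/3) + 1141 = -28984/3 + 1141 = -25561/3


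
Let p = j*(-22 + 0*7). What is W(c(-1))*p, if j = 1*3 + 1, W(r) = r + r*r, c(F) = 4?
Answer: -1760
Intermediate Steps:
W(r) = r + r²
j = 4 (j = 3 + 1 = 4)
p = -88 (p = 4*(-22 + 0*7) = 4*(-22 + 0) = 4*(-22) = -88)
W(c(-1))*p = (4*(1 + 4))*(-88) = (4*5)*(-88) = 20*(-88) = -1760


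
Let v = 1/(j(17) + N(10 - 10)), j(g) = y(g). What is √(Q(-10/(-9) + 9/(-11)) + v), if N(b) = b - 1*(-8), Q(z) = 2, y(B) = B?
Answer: √51/5 ≈ 1.4283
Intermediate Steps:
j(g) = g
N(b) = 8 + b (N(b) = b + 8 = 8 + b)
v = 1/25 (v = 1/(17 + (8 + (10 - 10))) = 1/(17 + (8 + 0)) = 1/(17 + 8) = 1/25 ≈ 0.040000)
√(Q(-10/(-9) + 9/(-11)) + v) = √(2 + 1/25) = √(51/25) = √51/5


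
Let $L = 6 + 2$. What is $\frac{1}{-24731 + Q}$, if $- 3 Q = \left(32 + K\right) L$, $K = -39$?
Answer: $- \frac{3}{74137} \approx -4.0466 \cdot 10^{-5}$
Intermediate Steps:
$L = 8$
$Q = \frac{56}{3}$ ($Q = - \frac{\left(32 - 39\right) 8}{3} = - \frac{\left(-7\right) 8}{3} = \left(- \frac{1}{3}\right) \left(-56\right) = \frac{56}{3} \approx 18.667$)
$\frac{1}{-24731 + Q} = \frac{1}{-24731 + \frac{56}{3}} = \frac{1}{- \frac{74137}{3}} = - \frac{3}{74137}$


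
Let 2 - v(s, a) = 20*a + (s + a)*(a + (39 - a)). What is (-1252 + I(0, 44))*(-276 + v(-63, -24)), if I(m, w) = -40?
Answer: -4649908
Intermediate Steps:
v(s, a) = 2 - 59*a - 39*s (v(s, a) = 2 - (20*a + (s + a)*(a + (39 - a))) = 2 - (20*a + (a + s)*39) = 2 - (20*a + (39*a + 39*s)) = 2 - (39*s + 59*a) = 2 + (-59*a - 39*s) = 2 - 59*a - 39*s)
(-1252 + I(0, 44))*(-276 + v(-63, -24)) = (-1252 - 40)*(-276 + (2 - 59*(-24) - 39*(-63))) = -1292*(-276 + (2 + 1416 + 2457)) = -1292*(-276 + 3875) = -1292*3599 = -4649908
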